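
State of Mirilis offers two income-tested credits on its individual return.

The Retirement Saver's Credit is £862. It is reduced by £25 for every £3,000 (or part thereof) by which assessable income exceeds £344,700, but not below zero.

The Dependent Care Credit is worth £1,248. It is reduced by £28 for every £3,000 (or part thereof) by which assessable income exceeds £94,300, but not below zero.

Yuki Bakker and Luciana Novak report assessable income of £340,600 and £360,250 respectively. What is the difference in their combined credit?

Yuki (£340,600): Retirement Saver's Credit: £340,600 is at or below the £344,700 threshold, so the full £862 applies. Dependent Care Credit: income exceeds £94,300 by £246,300 → 83 increments × £28 = £2,324 ≥ base, so the credit is £0. total £862 + £0 = £862
Luciana (£360,250): Retirement Saver's Credit: income exceeds £344,700 by £15,550, which is 6 full-or-partial £3,000 increments; reduction = 6 × £25 = £150, leaving £712. Dependent Care Credit: income exceeds £94,300 by £265,950 → 89 increments × £28 = £2,492 ≥ base, so the credit is £0. total £712 + £0 = £712
Difference: |£862 − £712| = £150.

£150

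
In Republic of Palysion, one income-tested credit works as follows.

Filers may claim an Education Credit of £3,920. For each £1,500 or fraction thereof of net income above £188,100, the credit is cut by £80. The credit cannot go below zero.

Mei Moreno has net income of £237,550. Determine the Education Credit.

£1,280

Education Credit: income exceeds £188,100 by £49,450, which is 33 full-or-partial £1,500 increments; reduction = 33 × £80 = £2,640, leaving £1,280.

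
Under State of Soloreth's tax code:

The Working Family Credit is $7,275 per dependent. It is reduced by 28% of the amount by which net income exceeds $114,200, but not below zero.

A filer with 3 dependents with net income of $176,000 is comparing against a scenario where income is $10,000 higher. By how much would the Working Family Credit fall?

$2,800

At $176,000 — base = 3 × $7,275 = $21,825. 28% of the $61,800 excess over $114,200 is $17,304; credit = $21,825 − $17,304 = $4,521.
At $186,000 — base = 3 × $7,275 = $21,825. 28% of the $71,800 excess over $114,200 is $20,104; credit = $21,825 − $20,104 = $1,721.
Lost: $4,521 − $1,721 = $2,800.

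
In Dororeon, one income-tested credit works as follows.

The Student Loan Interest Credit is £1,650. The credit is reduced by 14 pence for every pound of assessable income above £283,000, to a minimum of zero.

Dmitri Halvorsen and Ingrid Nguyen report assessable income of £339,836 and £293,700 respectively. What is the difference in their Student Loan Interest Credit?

Dmitri (£339,836): Student Loan Interest Credit: 14% of the £56,836 excess over £283,000 is £7,957.04 ≥ base, so the credit is £0.
Ingrid (£293,700): Student Loan Interest Credit: 14% of the £10,700 excess over £283,000 is £1,498; credit = £1,650 − £1,498 = £152.
Difference: |£0 − £152| = £152.

£152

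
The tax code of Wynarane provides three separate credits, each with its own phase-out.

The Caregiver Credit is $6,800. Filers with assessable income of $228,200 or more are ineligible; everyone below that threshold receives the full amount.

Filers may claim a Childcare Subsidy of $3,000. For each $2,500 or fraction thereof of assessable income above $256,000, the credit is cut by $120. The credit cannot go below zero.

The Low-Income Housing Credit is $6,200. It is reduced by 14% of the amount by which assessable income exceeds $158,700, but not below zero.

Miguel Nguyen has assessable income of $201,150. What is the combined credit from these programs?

Caregiver Credit: $201,150 is below the $228,200 cutoff, so the full $6,800 applies.
Childcare Subsidy: $201,150 is at or below the $256,000 threshold, so the full $3,000 applies.
Low-Income Housing Credit: 14% of the $42,450 excess over $158,700 is $5,943; credit = $6,200 − $5,943 = $257.
Total: $6,800 + $3,000 + $257 = $10,057.

$10,057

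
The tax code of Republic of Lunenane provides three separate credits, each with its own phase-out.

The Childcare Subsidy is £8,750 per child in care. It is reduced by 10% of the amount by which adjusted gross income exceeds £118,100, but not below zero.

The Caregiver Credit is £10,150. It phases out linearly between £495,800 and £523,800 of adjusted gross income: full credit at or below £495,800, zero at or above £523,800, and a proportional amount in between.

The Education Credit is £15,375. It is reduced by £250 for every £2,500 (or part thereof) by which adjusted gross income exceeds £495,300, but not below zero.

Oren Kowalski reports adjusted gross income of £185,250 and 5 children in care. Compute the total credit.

Childcare Subsidy: base = 5 × £8,750 = £43,750. 10% of the £67,150 excess over £118,100 is £6,715; credit = £43,750 − £6,715 = £37,035.
Caregiver Credit: £185,250 is at or below the £495,800 threshold, so the full £10,150 applies.
Education Credit: £185,250 is at or below the £495,300 threshold, so the full £15,375 applies.
Total: £37,035 + £10,150 + £15,375 = £62,560.

£62,560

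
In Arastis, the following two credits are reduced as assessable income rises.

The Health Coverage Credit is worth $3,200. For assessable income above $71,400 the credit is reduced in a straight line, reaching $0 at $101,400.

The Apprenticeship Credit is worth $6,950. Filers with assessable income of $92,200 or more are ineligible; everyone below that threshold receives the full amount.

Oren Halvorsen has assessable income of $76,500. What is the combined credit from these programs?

$9,606

Health Coverage Credit: $76,500 is $5,100 into a $30,000 phase-out range, leaving 24,900/30,000 of the credit: $3,200 × 24,900/30,000 = $2,656.
Apprenticeship Credit: $76,500 is below the $92,200 cutoff, so the full $6,950 applies.
Total: $2,656 + $6,950 = $9,606.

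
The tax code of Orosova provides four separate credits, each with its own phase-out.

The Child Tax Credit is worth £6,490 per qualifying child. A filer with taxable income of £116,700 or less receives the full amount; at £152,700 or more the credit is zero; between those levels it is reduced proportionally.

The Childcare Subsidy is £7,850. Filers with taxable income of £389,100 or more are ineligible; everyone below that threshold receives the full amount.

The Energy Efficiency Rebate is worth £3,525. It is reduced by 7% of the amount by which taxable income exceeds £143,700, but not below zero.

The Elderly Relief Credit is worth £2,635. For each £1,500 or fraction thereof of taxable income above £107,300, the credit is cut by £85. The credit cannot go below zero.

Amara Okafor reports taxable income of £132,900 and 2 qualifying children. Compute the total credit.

£19,619

Child Tax Credit: base = 2 × £6,490 = £12,980. £132,900 is £16,200 into a £36,000 phase-out range, leaving 19,800/36,000 of the credit: £12,980 × 19,800/36,000 = £7,139.
Childcare Subsidy: £132,900 is below the £389,100 cutoff, so the full £7,850 applies.
Energy Efficiency Rebate: £132,900 is at or below the £143,700 threshold, so the full £3,525 applies.
Elderly Relief Credit: income exceeds £107,300 by £25,600, which is 18 full-or-partial £1,500 increments; reduction = 18 × £85 = £1,530, leaving £1,105.
Total: £7,139 + £7,850 + £3,525 + £1,105 = £19,619.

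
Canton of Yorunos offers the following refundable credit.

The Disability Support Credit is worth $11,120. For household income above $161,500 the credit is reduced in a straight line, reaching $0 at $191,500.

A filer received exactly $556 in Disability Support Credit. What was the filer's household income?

$556 is 556/11,120 of the full $11,120, so 10,564/11,120 of the $30,000 range has been used: income = $161,500 + $30,000 × 10,564/11,120 = $190,000.

$190,000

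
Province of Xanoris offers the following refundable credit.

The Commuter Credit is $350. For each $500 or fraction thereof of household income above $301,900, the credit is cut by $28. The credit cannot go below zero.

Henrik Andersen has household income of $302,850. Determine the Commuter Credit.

Commuter Credit: income exceeds $301,900 by $950, which is 2 full-or-partial $500 increments; reduction = 2 × $28 = $56, leaving $294.

$294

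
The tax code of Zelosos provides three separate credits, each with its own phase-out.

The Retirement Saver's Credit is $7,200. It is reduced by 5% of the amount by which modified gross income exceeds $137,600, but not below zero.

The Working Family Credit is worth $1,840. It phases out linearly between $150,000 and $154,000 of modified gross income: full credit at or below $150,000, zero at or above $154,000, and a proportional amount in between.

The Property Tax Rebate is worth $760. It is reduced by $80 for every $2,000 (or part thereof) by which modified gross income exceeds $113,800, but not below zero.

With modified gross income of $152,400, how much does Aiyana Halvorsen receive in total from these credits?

Retirement Saver's Credit: 5% of the $14,800 excess over $137,600 is $740; credit = $7,200 − $740 = $6,460.
Working Family Credit: $152,400 is $2,400 into a $4,000 phase-out range, leaving 1,600/4,000 of the credit: $1,840 × 1,600/4,000 = $736.
Property Tax Rebate: income exceeds $113,800 by $38,600 → 20 increments × $80 = $1,600 ≥ base, so the credit is $0.
Total: $6,460 + $736 + $0 = $7,196.

$7,196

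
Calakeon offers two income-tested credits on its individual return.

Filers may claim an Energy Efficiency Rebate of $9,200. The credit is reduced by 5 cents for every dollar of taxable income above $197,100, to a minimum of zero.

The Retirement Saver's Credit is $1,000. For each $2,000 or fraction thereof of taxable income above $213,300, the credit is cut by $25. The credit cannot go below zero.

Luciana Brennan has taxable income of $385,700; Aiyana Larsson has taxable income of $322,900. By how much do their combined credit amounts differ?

$2,910

Luciana ($385,700): Energy Efficiency Rebate: 5% of the $188,600 excess over $197,100 is $9,430 ≥ base, so the credit is $0. Retirement Saver's Credit: income exceeds $213,300 by $172,400 → 87 increments × $25 = $2,175 ≥ base, so the credit is $0. total $0 + $0 = $0
Aiyana ($322,900): Energy Efficiency Rebate: 5% of the $125,800 excess over $197,100 is $6,290; credit = $9,200 − $6,290 = $2,910. Retirement Saver's Credit: income exceeds $213,300 by $109,600 → 55 increments × $25 = $1,375 ≥ base, so the credit is $0. total $2,910 + $0 = $2,910
Difference: |$0 − $2,910| = $2,910.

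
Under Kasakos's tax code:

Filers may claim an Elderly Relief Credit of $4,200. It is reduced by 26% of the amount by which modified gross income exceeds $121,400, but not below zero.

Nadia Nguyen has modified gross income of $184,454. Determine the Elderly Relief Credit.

Elderly Relief Credit: 26% of the $63,054 excess over $121,400 is $16,394.04 ≥ base, so the credit is $0.

$0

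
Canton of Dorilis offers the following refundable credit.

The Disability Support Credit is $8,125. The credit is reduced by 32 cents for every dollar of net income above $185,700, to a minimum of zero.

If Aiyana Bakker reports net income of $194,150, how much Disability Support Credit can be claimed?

Disability Support Credit: 32% of the $8,450 excess over $185,700 is $2,704; credit = $8,125 − $2,704 = $5,421.

$5,421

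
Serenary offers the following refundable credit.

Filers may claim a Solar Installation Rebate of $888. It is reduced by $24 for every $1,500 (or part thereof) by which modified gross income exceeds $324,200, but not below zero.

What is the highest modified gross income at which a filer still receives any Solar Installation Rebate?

$378,200

After 36 increments the reduction is 36 × $24 = $864, leaving $24; one more increment wipes it out. Increment 36 ends at excess 36 × $1,500 = $54,000, so the highest qualifying income is $324,200 + $54,000 = $378,200.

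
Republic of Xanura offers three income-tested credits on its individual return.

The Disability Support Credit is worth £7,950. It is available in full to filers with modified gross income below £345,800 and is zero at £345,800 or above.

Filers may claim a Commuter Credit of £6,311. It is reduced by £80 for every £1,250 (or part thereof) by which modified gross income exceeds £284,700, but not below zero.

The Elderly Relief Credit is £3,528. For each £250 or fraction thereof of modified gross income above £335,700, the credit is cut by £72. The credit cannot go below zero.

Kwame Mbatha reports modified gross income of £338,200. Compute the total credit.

£13,629

Disability Support Credit: £338,200 is below the £345,800 cutoff, so the full £7,950 applies.
Commuter Credit: income exceeds £284,700 by £53,500, which is 43 full-or-partial £1,250 increments; reduction = 43 × £80 = £3,440, leaving £2,871.
Elderly Relief Credit: income exceeds £335,700 by £2,500, which is 10 full-or-partial £250 increments; reduction = 10 × £72 = £720, leaving £2,808.
Total: £7,950 + £2,871 + £2,808 = £13,629.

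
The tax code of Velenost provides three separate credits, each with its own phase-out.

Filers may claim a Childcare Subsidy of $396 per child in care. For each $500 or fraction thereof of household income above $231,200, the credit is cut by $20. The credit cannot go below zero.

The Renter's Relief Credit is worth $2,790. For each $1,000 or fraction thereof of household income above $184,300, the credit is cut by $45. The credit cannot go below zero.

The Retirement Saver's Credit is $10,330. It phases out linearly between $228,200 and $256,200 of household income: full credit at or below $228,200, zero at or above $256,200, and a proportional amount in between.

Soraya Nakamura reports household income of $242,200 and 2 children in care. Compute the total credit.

Childcare Subsidy: base = 2 × $396 = $792. income exceeds $231,200 by $11,000, which is 22 full-or-partial $500 increments; reduction = 22 × $20 = $440, leaving $352.
Renter's Relief Credit: income exceeds $184,300 by $57,900, which is 58 full-or-partial $1,000 increments; reduction = 58 × $45 = $2,610, leaving $180.
Retirement Saver's Credit: $242,200 is $14,000 into a $28,000 phase-out range, leaving 14,000/28,000 of the credit: $10,330 × 14,000/28,000 = $5,165.
Total: $352 + $180 + $5,165 = $5,697.

$5,697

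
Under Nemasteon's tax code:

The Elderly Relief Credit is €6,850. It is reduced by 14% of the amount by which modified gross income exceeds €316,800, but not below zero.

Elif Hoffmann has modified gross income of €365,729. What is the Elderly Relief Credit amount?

€0

Elderly Relief Credit: 14% of the €48,929 excess over €316,800 is €6,850.06 ≥ base, so the credit is €0.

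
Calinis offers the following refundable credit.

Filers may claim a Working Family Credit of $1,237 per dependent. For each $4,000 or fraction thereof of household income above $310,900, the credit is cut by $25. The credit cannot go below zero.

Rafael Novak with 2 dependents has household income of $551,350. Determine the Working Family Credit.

Working Family Credit: base = 2 × $1,237 = $2,474. income exceeds $310,900 by $240,450, which is 61 full-or-partial $4,000 increments; reduction = 61 × $25 = $1,525, leaving $949.

$949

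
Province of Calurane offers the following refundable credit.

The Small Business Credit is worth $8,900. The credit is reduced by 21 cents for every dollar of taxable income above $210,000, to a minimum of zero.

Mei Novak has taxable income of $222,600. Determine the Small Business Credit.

$6,254

Small Business Credit: 21% of the $12,600 excess over $210,000 is $2,646; credit = $8,900 − $2,646 = $6,254.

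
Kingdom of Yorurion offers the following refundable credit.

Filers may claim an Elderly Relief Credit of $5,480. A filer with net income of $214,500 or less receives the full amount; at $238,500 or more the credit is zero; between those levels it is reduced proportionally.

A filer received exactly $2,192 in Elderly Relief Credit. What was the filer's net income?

$2,192 is 2,192/5,480 of the full $5,480, so 3,288/5,480 of the $24,000 range has been used: income = $214,500 + $24,000 × 3,288/5,480 = $228,900.

$228,900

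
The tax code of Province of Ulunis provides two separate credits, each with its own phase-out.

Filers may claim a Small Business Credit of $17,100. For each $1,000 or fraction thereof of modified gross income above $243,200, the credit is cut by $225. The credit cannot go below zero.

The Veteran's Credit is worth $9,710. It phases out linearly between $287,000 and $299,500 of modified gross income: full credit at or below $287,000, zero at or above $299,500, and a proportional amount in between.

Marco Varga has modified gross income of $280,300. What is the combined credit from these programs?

$18,260

Small Business Credit: income exceeds $243,200 by $37,100, which is 38 full-or-partial $1,000 increments; reduction = 38 × $225 = $8,550, leaving $8,550.
Veteran's Credit: $280,300 is at or below the $287,000 threshold, so the full $9,710 applies.
Total: $8,550 + $9,710 = $18,260.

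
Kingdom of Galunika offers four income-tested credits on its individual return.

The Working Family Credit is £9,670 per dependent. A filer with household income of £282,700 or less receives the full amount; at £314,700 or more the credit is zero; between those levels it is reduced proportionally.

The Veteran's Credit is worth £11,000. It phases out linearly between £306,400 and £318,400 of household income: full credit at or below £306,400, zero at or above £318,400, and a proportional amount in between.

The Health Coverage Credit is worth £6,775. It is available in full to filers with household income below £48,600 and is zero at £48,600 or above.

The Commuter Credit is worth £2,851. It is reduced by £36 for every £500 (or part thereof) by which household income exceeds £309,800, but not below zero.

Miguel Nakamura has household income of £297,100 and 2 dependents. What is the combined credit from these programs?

Working Family Credit: base = 2 × £9,670 = £19,340. £297,100 is £14,400 into a £32,000 phase-out range, leaving 17,600/32,000 of the credit: £19,340 × 17,600/32,000 = £10,637.
Veteran's Credit: £297,100 is at or below the £306,400 threshold, so the full £11,000 applies.
Health Coverage Credit: £297,100 meets or exceeds the £48,600 cutoff, so the credit is £0.
Commuter Credit: £297,100 is at or below the £309,800 threshold, so the full £2,851 applies.
Total: £10,637 + £11,000 + £0 + £2,851 = £24,488.

£24,488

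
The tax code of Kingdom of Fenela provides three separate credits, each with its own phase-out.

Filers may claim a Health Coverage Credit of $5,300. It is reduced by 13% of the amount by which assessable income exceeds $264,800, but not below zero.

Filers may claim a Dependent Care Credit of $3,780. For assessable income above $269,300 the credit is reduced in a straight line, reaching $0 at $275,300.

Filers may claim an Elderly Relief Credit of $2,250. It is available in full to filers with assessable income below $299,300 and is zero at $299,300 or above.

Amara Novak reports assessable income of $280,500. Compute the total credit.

$5,509

Health Coverage Credit: 13% of the $15,700 excess over $264,800 is $2,041; credit = $5,300 − $2,041 = $3,259.
Dependent Care Credit: $280,500 is at or above $275,300, so the credit is $0.
Elderly Relief Credit: $280,500 is below the $299,300 cutoff, so the full $2,250 applies.
Total: $3,259 + $0 + $2,250 = $5,509.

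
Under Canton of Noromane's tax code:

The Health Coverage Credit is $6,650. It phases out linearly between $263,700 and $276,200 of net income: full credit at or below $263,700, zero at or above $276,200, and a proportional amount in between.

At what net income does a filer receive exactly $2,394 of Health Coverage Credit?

$271,700

$2,394 is 2,394/6,650 of the full $6,650, so 4,256/6,650 of the $12,500 range has been used: income = $263,700 + $12,500 × 4,256/6,650 = $271,700.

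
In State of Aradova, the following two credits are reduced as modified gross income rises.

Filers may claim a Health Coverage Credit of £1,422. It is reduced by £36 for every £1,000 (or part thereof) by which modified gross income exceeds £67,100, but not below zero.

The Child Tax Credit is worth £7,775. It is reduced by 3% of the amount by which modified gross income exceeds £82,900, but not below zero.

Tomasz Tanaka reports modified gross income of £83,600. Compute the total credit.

Health Coverage Credit: income exceeds £67,100 by £16,500, which is 17 full-or-partial £1,000 increments; reduction = 17 × £36 = £612, leaving £810.
Child Tax Credit: 3% of the £700 excess over £82,900 is £21; credit = £7,775 − £21 = £7,754.
Total: £810 + £7,754 = £8,564.

£8,564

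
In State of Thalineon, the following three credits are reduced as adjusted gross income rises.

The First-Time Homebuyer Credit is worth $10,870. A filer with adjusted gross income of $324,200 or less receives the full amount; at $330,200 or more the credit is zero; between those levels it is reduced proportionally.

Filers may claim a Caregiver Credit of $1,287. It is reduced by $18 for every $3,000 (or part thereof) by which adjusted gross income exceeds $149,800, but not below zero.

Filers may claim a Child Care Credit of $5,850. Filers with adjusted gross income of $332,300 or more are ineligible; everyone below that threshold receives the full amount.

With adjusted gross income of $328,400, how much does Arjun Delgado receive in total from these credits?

First-Time Homebuyer Credit: $328,400 is $4,200 into a $6,000 phase-out range, leaving 1,800/6,000 of the credit: $10,870 × 1,800/6,000 = $3,261.
Caregiver Credit: income exceeds $149,800 by $178,600, which is 60 full-or-partial $3,000 increments; reduction = 60 × $18 = $1,080, leaving $207.
Child Care Credit: $328,400 is below the $332,300 cutoff, so the full $5,850 applies.
Total: $3,261 + $207 + $5,850 = $9,318.

$9,318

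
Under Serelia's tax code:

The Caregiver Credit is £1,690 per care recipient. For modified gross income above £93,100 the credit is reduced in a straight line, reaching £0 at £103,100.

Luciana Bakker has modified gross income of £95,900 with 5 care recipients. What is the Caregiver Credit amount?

£6,084

Caregiver Credit: base = 5 × £1,690 = £8,450. £95,900 is £2,800 into a £10,000 phase-out range, leaving 7,200/10,000 of the credit: £8,450 × 7,200/10,000 = £6,084.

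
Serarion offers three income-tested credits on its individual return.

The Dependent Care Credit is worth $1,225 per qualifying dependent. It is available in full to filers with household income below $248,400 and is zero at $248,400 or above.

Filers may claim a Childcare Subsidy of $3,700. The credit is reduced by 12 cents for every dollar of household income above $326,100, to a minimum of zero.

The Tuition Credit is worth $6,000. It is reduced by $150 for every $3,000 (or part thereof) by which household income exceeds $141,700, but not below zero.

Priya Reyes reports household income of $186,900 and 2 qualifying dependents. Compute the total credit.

Dependent Care Credit: base = 2 × $1,225 = $2,450. $186,900 is below the $248,400 cutoff, so the full $2,450 applies.
Childcare Subsidy: $186,900 is at or below the $326,100 threshold, so the full $3,700 applies.
Tuition Credit: income exceeds $141,700 by $45,200, which is 16 full-or-partial $3,000 increments; reduction = 16 × $150 = $2,400, leaving $3,600.
Total: $2,450 + $3,700 + $3,600 = $9,750.

$9,750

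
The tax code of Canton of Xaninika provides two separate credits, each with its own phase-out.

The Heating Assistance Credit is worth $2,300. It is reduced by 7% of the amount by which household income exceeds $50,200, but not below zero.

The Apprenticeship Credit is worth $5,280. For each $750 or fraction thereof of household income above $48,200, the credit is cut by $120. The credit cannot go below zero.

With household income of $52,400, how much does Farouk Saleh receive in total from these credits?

Heating Assistance Credit: 7% of the $2,200 excess over $50,200 is $154; credit = $2,300 − $154 = $2,146.
Apprenticeship Credit: income exceeds $48,200 by $4,200, which is 6 full-or-partial $750 increments; reduction = 6 × $120 = $720, leaving $4,560.
Total: $2,146 + $4,560 = $6,706.

$6,706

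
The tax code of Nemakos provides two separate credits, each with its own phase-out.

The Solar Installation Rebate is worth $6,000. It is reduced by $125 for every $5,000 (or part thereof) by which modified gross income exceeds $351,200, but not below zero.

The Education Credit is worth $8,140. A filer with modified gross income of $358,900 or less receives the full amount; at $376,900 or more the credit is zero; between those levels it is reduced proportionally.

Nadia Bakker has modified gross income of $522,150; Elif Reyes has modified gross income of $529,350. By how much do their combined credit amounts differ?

$125

Nadia ($522,150): Solar Installation Rebate: income exceeds $351,200 by $170,950, which is 35 full-or-partial $5,000 increments; reduction = 35 × $125 = $4,375, leaving $1,625. Education Credit: $522,150 is at or above $376,900, so the credit is $0. total $1,625 + $0 = $1,625
Elif ($529,350): Solar Installation Rebate: income exceeds $351,200 by $178,150, which is 36 full-or-partial $5,000 increments; reduction = 36 × $125 = $4,500, leaving $1,500. Education Credit: $529,350 is at or above $376,900, so the credit is $0. total $1,500 + $0 = $1,500
Difference: |$1,625 − $1,500| = $125.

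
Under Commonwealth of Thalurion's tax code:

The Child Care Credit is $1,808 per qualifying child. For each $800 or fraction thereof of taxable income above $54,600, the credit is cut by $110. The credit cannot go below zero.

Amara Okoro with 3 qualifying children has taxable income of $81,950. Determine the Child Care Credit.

$1,574

Child Care Credit: base = 3 × $1,808 = $5,424. income exceeds $54,600 by $27,350, which is 35 full-or-partial $800 increments; reduction = 35 × $110 = $3,850, leaving $1,574.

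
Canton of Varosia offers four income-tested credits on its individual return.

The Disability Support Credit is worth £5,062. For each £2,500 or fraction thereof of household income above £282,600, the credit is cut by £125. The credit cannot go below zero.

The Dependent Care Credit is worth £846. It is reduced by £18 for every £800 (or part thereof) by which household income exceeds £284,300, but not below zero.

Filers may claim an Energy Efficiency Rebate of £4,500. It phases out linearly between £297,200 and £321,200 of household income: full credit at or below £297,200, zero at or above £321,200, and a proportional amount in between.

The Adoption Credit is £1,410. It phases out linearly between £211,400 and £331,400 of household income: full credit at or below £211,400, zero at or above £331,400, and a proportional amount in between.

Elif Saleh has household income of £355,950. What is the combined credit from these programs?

£1,312

Disability Support Credit: income exceeds £282,600 by £73,350, which is 30 full-or-partial £2,500 increments; reduction = 30 × £125 = £3,750, leaving £1,312.
Dependent Care Credit: income exceeds £284,300 by £71,650 → 90 increments × £18 = £1,620 ≥ base, so the credit is £0.
Energy Efficiency Rebate: £355,950 is at or above £321,200, so the credit is £0.
Adoption Credit: £355,950 is at or above £331,400, so the credit is £0.
Total: £1,312 + £0 + £0 + £0 = £1,312.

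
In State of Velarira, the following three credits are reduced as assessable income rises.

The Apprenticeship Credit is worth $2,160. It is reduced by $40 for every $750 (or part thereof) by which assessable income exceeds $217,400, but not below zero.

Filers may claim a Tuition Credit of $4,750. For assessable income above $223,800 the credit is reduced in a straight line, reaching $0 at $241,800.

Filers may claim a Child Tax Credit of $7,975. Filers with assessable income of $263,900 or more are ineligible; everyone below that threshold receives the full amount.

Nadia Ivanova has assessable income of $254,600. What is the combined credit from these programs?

$8,135

Apprenticeship Credit: income exceeds $217,400 by $37,200, which is 50 full-or-partial $750 increments; reduction = 50 × $40 = $2,000, leaving $160.
Tuition Credit: $254,600 is at or above $241,800, so the credit is $0.
Child Tax Credit: $254,600 is below the $263,900 cutoff, so the full $7,975 applies.
Total: $160 + $0 + $7,975 = $8,135.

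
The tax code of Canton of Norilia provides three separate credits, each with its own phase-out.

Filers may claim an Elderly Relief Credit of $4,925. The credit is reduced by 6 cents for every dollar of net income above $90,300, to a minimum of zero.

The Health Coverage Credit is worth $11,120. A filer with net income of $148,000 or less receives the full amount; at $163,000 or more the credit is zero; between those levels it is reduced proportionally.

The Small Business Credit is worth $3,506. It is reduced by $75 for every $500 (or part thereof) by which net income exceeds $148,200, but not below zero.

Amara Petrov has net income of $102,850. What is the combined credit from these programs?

Elderly Relief Credit: 6% of the $12,550 excess over $90,300 is $753; credit = $4,925 − $753 = $4,172.
Health Coverage Credit: $102,850 is at or below the $148,000 threshold, so the full $11,120 applies.
Small Business Credit: $102,850 is at or below the $148,200 threshold, so the full $3,506 applies.
Total: $4,172 + $11,120 + $3,506 = $18,798.

$18,798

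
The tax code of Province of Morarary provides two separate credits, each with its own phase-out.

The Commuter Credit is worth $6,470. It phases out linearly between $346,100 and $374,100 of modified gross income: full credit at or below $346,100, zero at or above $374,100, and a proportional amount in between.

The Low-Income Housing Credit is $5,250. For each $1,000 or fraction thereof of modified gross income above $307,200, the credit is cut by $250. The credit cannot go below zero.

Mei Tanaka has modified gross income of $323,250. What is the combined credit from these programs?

Commuter Credit: $323,250 is at or below the $346,100 threshold, so the full $6,470 applies.
Low-Income Housing Credit: income exceeds $307,200 by $16,050, which is 17 full-or-partial $1,000 increments; reduction = 17 × $250 = $4,250, leaving $1,000.
Total: $6,470 + $1,000 = $7,470.

$7,470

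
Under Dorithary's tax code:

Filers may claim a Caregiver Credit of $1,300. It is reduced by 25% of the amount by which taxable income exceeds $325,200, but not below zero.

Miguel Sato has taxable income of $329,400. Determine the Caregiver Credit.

$250

Caregiver Credit: 25% of the $4,200 excess over $325,200 is $1,050; credit = $1,300 − $1,050 = $250.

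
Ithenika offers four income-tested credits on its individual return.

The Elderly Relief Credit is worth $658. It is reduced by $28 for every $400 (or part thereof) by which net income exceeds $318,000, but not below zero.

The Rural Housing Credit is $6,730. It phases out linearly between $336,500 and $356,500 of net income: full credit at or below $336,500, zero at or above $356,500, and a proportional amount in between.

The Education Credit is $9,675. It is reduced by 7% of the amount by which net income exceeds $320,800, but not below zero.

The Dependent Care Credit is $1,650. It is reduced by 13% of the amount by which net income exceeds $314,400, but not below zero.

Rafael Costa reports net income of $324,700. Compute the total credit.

$16,625

Elderly Relief Credit: income exceeds $318,000 by $6,700, which is 17 full-or-partial $400 increments; reduction = 17 × $28 = $476, leaving $182.
Rural Housing Credit: $324,700 is at or below the $336,500 threshold, so the full $6,730 applies.
Education Credit: 7% of the $3,900 excess over $320,800 is $273; credit = $9,675 − $273 = $9,402.
Dependent Care Credit: 13% of the $10,300 excess over $314,400 is $1,339; credit = $1,650 − $1,339 = $311.
Total: $182 + $6,730 + $9,402 + $311 = $16,625.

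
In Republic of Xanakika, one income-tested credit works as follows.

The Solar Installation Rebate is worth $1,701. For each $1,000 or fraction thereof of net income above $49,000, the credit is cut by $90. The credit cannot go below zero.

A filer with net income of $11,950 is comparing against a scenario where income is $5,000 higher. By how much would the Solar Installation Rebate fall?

At $11,950 — $11,950 is at or below the $49,000 threshold, so the full $1,701 applies.
At $16,950 — $16,950 is at or below the $49,000 threshold, so the full $1,701 applies.
Lost: $1,701 − $1,701 = $0.

$0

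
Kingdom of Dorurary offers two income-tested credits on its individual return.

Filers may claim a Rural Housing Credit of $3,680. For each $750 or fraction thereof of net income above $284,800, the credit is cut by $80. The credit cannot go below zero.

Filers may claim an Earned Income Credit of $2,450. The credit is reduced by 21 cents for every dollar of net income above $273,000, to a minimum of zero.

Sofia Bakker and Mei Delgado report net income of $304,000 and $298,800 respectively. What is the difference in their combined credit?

Sofia ($304,000): Rural Housing Credit: income exceeds $284,800 by $19,200, which is 26 full-or-partial $750 increments; reduction = 26 × $80 = $2,080, leaving $1,600. Earned Income Credit: 21% of the $31,000 excess over $273,000 is $6,510 ≥ base, so the credit is $0. total $1,600 + $0 = $1,600
Mei ($298,800): Rural Housing Credit: income exceeds $284,800 by $14,000, which is 19 full-or-partial $750 increments; reduction = 19 × $80 = $1,520, leaving $2,160. Earned Income Credit: 21% of the $25,800 excess over $273,000 is $5,418 ≥ base, so the credit is $0. total $2,160 + $0 = $2,160
Difference: |$1,600 − $2,160| = $560.

$560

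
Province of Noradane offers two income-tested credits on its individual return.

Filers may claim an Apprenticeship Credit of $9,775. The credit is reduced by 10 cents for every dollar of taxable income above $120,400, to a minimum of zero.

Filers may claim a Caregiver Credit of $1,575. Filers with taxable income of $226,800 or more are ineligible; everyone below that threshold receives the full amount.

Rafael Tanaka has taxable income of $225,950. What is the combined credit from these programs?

$1,575

Apprenticeship Credit: 10% of the $105,550 excess over $120,400 is $10,555 ≥ base, so the credit is $0.
Caregiver Credit: $225,950 is below the $226,800 cutoff, so the full $1,575 applies.
Total: $0 + $1,575 = $1,575.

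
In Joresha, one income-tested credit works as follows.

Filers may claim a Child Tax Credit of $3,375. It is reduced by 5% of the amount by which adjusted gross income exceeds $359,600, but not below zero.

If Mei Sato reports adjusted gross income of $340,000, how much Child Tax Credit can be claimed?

Child Tax Credit: $340,000 is at or below the $359,600 threshold, so the full $3,375 applies.

$3,375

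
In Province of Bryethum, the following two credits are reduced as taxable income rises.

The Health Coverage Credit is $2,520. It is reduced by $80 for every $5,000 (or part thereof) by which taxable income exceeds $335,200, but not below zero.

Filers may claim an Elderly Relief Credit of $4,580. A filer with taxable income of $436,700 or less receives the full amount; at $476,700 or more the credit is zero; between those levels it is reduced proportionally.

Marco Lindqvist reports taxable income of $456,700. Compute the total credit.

$2,810

Health Coverage Credit: income exceeds $335,200 by $121,500, which is 25 full-or-partial $5,000 increments; reduction = 25 × $80 = $2,000, leaving $520.
Elderly Relief Credit: $456,700 is $20,000 into a $40,000 phase-out range, leaving 20,000/40,000 of the credit: $4,580 × 20,000/40,000 = $2,290.
Total: $520 + $2,290 = $2,810.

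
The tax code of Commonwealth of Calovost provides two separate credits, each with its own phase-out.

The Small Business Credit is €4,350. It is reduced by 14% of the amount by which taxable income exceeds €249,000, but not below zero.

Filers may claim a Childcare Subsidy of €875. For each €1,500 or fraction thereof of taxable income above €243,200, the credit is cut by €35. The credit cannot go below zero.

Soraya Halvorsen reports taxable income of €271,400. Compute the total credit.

Small Business Credit: 14% of the €22,400 excess over €249,000 is €3,136; credit = €4,350 − €3,136 = €1,214.
Childcare Subsidy: income exceeds €243,200 by €28,200, which is 19 full-or-partial €1,500 increments; reduction = 19 × €35 = €665, leaving €210.
Total: €1,214 + €210 = €1,424.

€1,424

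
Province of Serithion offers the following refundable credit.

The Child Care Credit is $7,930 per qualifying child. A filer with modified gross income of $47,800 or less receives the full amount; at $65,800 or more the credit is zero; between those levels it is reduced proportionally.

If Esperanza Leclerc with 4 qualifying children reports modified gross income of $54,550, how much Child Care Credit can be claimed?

$19,825

Child Care Credit: base = 4 × $7,930 = $31,720. $54,550 is $6,750 into a $18,000 phase-out range, leaving 11,250/18,000 of the credit: $31,720 × 11,250/18,000 = $19,825.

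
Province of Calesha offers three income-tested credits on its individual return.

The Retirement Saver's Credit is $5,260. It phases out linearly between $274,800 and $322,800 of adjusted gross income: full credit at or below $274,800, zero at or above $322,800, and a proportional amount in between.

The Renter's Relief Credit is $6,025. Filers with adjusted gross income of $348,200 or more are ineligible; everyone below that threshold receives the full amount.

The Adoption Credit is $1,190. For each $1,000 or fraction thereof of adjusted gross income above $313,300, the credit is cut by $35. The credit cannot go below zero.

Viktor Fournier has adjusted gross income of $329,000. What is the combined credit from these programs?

$6,655

Retirement Saver's Credit: $329,000 is at or above $322,800, so the credit is $0.
Renter's Relief Credit: $329,000 is below the $348,200 cutoff, so the full $6,025 applies.
Adoption Credit: income exceeds $313,300 by $15,700, which is 16 full-or-partial $1,000 increments; reduction = 16 × $35 = $560, leaving $630.
Total: $0 + $6,025 + $630 = $6,655.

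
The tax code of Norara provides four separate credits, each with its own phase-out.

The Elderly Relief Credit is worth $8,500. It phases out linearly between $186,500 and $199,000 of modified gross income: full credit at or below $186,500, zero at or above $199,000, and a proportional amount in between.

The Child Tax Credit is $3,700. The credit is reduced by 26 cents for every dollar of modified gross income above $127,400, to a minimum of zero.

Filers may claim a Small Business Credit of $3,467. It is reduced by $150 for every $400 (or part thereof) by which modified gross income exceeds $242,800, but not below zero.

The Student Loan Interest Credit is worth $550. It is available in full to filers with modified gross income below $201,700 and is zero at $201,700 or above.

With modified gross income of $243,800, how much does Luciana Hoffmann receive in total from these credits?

$3,017

Elderly Relief Credit: $243,800 is at or above $199,000, so the credit is $0.
Child Tax Credit: 26% of the $116,400 excess over $127,400 is $30,264 ≥ base, so the credit is $0.
Small Business Credit: income exceeds $242,800 by $1,000, which is 3 full-or-partial $400 increments; reduction = 3 × $150 = $450, leaving $3,017.
Student Loan Interest Credit: $243,800 meets or exceeds the $201,700 cutoff, so the credit is $0.
Total: $0 + $0 + $3,017 + $0 = $3,017.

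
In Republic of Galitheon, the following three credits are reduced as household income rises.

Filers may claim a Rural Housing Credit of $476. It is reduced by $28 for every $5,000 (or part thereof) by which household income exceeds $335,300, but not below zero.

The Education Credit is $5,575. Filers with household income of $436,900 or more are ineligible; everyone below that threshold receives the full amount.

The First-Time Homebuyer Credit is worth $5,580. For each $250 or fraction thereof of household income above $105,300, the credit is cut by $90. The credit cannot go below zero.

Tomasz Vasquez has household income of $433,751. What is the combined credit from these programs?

Rural Housing Credit: income exceeds $335,300 by $98,451 → 20 increments × $28 = $560 ≥ base, so the credit is $0.
Education Credit: $433,751 is below the $436,900 cutoff, so the full $5,575 applies.
First-Time Homebuyer Credit: income exceeds $105,300 by $328,451 → 1314 increments × $90 = $118,260 ≥ base, so the credit is $0.
Total: $0 + $5,575 + $0 = $5,575.

$5,575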